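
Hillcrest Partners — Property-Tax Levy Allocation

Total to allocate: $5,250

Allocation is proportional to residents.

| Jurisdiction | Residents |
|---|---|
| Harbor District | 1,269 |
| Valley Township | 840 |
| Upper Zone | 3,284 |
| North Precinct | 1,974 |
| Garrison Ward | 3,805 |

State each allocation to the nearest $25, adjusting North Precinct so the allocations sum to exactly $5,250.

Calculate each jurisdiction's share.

Total residents = 11,172.
Proportional shares: Harbor District 1,269/11,172 × $5,250 = 596.33; Valley Township 840/11,172 × $5,250 = 394.74; Upper Zone 3,284/11,172 × $5,250 = 1,543.23; North Precinct 1,974/11,172 × $5,250 = 927.63; Garrison Ward 3,805/11,172 × $5,250 = 1,788.06.
Rounded to nearest $25: Harbor District $600; Valley Township $400; Upper Zone $1,550; North Precinct $925; Garrison Ward $1,800. Sum = $5,275.
Difference $5,250 − $5,275 = −$25 applied to North Precinct: North Precinct becomes $900.

Harbor District: $600 · Valley Township: $400 · Upper Zone: $1,550 · North Precinct: $900 · Garrison Ward: $1,800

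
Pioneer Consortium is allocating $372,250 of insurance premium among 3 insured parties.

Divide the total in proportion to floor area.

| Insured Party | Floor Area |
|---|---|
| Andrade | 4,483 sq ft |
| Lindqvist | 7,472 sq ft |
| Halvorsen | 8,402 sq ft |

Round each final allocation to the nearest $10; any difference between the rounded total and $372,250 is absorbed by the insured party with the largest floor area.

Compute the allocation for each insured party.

Floor area total: 4,483 + 7,472 + 8,402 = 20,357.
Proportional shares: Andrade 81,976.56; Lindqvist 136,633.69; Halvorsen 153,639.76.
After rounding ($10): Andrade $81,980; Lindqvist $136,630; Halvorsen $153,640. Sum = $372,250.
No rounding difference to absorb.

Andrade: $81,980 · Lindqvist: $136,630 · Halvorsen: $153,640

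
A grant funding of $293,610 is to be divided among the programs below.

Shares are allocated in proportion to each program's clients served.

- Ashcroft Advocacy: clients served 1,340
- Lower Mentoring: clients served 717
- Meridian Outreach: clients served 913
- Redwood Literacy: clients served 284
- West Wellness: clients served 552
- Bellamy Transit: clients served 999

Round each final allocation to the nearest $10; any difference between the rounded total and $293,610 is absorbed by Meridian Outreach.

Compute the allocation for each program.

Combined clients served = 4,805.
Unrounded shares: Ashcroft Advocacy 1,340/4,805 × $293,610 = 81,880.83; Lower Mentoring 717/4,805 × $293,610 = 43,812.36; Meridian Outreach 913/4,805 × $293,610 = 55,788.96; Redwood Literacy 284/4,805 × $293,610 = 17,353.85; West Wellness 552/4,805 × $293,610 = 33,730.01; Bellamy Transit 999/4,805 × $293,610 = 61,043.99.
At nearest $10: Ashcroft Advocacy $81,880; Lower Mentoring $43,810; Meridian Outreach $55,790; Redwood Literacy $17,350; West Wellness $33,730; Bellamy Transit $61,040. Sum = $293,600.
Difference $293,610 − $293,600 = +$10 applied to Meridian Outreach: Meridian Outreach becomes $55,800.

Ashcroft Advocacy: $81,880 · Lower Mentoring: $43,810 · Meridian Outreach: $55,800 · Redwood Literacy: $17,350 · West Wellness: $33,730 · Bellamy Transit: $61,040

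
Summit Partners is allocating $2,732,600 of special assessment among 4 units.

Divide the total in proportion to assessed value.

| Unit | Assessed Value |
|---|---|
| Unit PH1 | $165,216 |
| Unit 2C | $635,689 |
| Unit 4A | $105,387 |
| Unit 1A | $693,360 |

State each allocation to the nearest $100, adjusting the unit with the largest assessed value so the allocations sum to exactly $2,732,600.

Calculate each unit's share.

Assessed value total: 1,599,652.
Proportional shares: Unit PH1 165,216/1,599,652 × $2,732,600 = 282,229.66; Unit 2C 635,689/1,599,652 × $2,732,600 = 1,085,913.54; Unit 4A 105,387/1,599,652 × $2,732,600 = 180,026.98; Unit 1A 693,360/1,599,652 × $2,732,600 = 1,184,429.82.
At nearest $100: Unit PH1 $282,200; Unit 2C $1,085,900; Unit 4A $180,000; Unit 1A $1,184,400. Sum = $2,732,500.
Difference $2,732,600 − $2,732,500 = +$100 applied to largest assessed value (Unit 1A): Unit 1A becomes $1,184,500.

Unit PH1: $282,200; Unit 2C: $1,085,900; Unit 4A: $180,000; Unit 1A: $1,184,500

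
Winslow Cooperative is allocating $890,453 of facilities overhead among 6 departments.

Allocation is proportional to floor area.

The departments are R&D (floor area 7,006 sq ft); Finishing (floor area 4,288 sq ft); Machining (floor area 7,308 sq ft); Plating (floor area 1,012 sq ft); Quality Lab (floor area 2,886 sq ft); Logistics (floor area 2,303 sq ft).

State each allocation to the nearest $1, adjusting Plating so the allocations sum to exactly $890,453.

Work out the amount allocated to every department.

R&D: $251,523 · Finishing: $153,944 · Machining: $262,365 · Plating: $36,331 · Quality Lab: $103,610 · Logistics: $82,680

Sum of floor area: 24,803.
Pro-rata amounts: R&D 7,006/24,803 × $890,453 = 251,522.55; Finishing 4,288/24,803 × $890,453 = 153,943.57; Machining 7,308/24,803 × $890,453 = 262,364.65; Plating 1,012/24,803 × $890,453 = 36,331.83; Quality Lab 2,886/24,803 × $890,453 = 103,610.34; Logistics 2,303/24,803 × $890,453 = 82,680.05.
Rounded to nearest $1: R&D $251,523; Finishing $153,944; Machining $262,365; Plating $36,332; Quality Lab $103,610; Logistics $82,680. Sum = $890,454.
Difference $890,453 − $890,454 = −$1 applied to Plating: Plating becomes $36,331.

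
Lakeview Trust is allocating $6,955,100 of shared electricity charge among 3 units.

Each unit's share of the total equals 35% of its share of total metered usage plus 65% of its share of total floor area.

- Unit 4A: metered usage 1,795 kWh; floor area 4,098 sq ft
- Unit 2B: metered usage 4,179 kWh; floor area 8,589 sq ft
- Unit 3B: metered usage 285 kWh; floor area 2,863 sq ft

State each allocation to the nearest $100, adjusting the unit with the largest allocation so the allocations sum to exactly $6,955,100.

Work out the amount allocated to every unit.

Unit 4A: $1,889,500 · Unit 2B: $4,122,400 · Unit 3B: $943,200

Metered usage total 6,259; floor area total 15,550.
Blended shares (35% metered usage + 65% floor area): Unit 4A 0.2717; Unit 2B 0.5927; Unit 3B 0.1356.
Raw shares: Unit 4A 1,889,523.28; Unit 2B 4,122,379.67; Unit 3B 943,197.05.
Rounded to nearest $100: Unit 4A $1,889,500; Unit 2B $4,122,400; Unit 3B $943,200. Sum = $6,955,100.
No rounding difference to absorb.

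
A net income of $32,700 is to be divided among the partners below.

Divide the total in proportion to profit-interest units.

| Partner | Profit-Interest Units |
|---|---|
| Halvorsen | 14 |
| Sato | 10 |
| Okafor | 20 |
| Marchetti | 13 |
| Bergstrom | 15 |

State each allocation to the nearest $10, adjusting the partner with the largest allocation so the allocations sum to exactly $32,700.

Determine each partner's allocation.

Halvorsen: $6,360 · Sato: $4,540 · Okafor: $9,090 · Marchetti: $5,900 · Bergstrom: $6,810

Profit-interest units total: 72.
Unrounded shares: Halvorsen 14/72 × $32,700 = 6,358.33; Sato 10/72 × $32,700 = 4,541.67; Okafor 20/72 × $32,700 = 9,083.33; Marchetti 13/72 × $32,700 = 5,904.17; Bergstrom 15/72 × $32,700 = 6,812.50.
Rounded to nearest $10: Halvorsen $6,360; Sato $4,540; Okafor $9,080; Marchetti $5,900; Bergstrom $6,810. Sum = $32,690.
Difference $32,700 − $32,690 = +$10 applied to largest allocation (Okafor): Okafor becomes $9,090.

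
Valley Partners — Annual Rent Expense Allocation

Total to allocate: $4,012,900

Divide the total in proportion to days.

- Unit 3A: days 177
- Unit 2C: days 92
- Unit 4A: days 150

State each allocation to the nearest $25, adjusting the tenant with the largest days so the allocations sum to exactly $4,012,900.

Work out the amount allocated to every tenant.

Days total: 177 + 92 + 150 = 419.
Unrounded shares: Unit 3A 1,695,186.87; Unit 2C 881,114.08; Unit 4A 1,436,599.05.
After rounding ($25): Unit 3A $1,695,175; Unit 2C $881,125; Unit 4A $1,436,600. Sum = $4,012,900.
No rounding difference to absorb.

Unit 3A: $1,695,175 · Unit 2C: $881,125 · Unit 4A: $1,436,600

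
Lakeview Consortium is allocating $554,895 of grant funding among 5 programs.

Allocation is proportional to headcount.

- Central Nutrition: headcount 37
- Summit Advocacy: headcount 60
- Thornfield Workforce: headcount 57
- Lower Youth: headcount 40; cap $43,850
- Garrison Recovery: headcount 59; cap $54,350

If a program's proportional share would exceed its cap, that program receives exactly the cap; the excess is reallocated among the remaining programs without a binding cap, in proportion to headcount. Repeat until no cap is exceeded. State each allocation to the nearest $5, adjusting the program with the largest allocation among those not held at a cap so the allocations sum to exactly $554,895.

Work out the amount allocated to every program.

Central Nutrition: $109,725; Summit Advocacy: $177,935; Thornfield Workforce: $169,035; Lower Youth: $43,850; Garrison Recovery: $54,350

Sum of headcount: 253.
Pro-rata shares before constraints: Central Nutrition 81,150.65; Summit Advocacy 131,595.65; Thornfield Workforce 125,015.87; Lower Youth 87,730.43; Garrison Recovery 129,402.39.
Held at cap: Lower Youth ($43,850), Garrison Recovery ($54,350); residual $456,695 reallocated over remaining headcount 154.
Remaining shares: Central Nutrition 109,725.42 → $109,725; Summit Advocacy 177,933.12 → $177,935; Thornfield Workforce 169,036.46 → $169,035.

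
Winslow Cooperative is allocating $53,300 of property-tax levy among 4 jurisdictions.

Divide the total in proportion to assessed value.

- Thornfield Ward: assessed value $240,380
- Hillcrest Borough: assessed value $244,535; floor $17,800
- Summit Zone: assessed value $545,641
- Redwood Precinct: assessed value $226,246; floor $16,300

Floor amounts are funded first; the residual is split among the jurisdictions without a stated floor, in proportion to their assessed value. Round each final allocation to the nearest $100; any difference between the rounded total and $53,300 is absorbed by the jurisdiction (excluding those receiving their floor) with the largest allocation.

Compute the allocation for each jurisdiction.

Thornfield Ward: $5,900; Hillcrest Borough: $17,800; Summit Zone: $13,300; Redwood Precinct: $16,300

Minimums first: Hillcrest Borough $17,800; Redwood Precinct $16,300. Balance $19,200.
Balance split over remaining assessed value 786,021: Thornfield Ward 5,871.72 → $5,900; Summit Zone 13,328.28 → $13,300.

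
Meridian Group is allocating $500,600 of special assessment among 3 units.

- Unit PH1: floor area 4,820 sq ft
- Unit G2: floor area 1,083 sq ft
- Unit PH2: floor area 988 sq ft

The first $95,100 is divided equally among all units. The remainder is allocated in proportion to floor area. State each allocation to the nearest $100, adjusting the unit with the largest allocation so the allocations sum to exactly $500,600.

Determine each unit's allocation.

Unit PH1: $315,400; Unit G2: $95,400; Unit PH2: $89,800

$95,100 shared equally gives $31,700 per unit.
Remainder $405,500 by floor area (total 6,891): Unit PH1 283,632.27 → $283,600; Unit G2 63,728.99 → $63,700; Unit PH2 58,138.73 → $58,100.
Rounding difference +$100 on remainder applied to Unit PH1.
Totals: Unit PH1 $31,700 + $283,700 = $315,400; Unit G2 $31,700 + $63,700 = $95,400; Unit PH2 $31,700 + $58,100 = $89,800.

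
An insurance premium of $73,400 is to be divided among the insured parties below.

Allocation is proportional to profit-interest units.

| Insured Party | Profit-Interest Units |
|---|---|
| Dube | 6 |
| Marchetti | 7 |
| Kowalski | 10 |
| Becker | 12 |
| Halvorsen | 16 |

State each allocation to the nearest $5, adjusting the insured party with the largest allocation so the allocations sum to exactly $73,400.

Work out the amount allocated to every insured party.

Sum of profit-interest units: 51.
Raw shares: Dube 6/51 × $73,400 = 8,635.29; Marchetti 7/51 × $73,400 = 10,074.51; Kowalski 10/51 × $73,400 = 14,392.16; Becker 12/51 × $73,400 = 17,270.59; Halvorsen 16/51 × $73,400 = 23,027.45.
At nearest $5: Dube $8,635; Marchetti $10,075; Kowalski $14,390; Becker $17,270; Halvorsen $23,025. Sum = $73,395.
Difference $73,400 − $73,395 = +$5 applied to largest allocation (Halvorsen): Halvorsen becomes $23,030.

Dube: $8,635 | Marchetti: $10,075 | Kowalski: $14,390 | Becker: $17,270 | Halvorsen: $23,030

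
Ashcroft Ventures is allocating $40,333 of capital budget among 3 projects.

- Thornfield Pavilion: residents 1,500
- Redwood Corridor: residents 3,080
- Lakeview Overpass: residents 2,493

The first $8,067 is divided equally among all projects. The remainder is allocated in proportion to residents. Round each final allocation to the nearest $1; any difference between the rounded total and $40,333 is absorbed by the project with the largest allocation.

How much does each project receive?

$8,067 shared equally gives $2,689 per project.
Remainder $32,266 by residents (total 7,073): Thornfield Pavilion 6,842.78 → $6,843; Redwood Corridor 14,050.51 → $14,051; Lakeview Overpass 11,372.70 → $11,373.
Rounding difference −$1 on remainder applied to Redwood Corridor.
Totals: Thornfield Pavilion $2,689 + $6,843 = $9,532; Redwood Corridor $2,689 + $14,050 = $16,739; Lakeview Overpass $2,689 + $11,373 = $14,062.

Thornfield Pavilion: $9,532 | Redwood Corridor: $16,739 | Lakeview Overpass: $14,062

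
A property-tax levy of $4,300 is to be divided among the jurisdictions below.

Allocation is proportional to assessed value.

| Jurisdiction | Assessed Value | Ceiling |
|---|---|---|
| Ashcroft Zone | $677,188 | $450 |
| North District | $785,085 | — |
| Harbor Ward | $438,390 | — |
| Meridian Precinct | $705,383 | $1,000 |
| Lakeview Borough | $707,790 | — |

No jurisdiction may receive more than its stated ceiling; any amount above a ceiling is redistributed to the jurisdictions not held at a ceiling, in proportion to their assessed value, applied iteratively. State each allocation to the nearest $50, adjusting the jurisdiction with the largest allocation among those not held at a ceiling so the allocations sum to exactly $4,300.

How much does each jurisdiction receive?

Ashcroft Zone: $450 | North District: $1,150 | Harbor Ward: $650 | Meridian Precinct: $1,000 | Lakeview Borough: $1,050

Combined assessed value = 3,313,836.
Proportional shares (ignoring caps): Ashcroft Zone 878.71; North District 1,018.72; Harbor Ward 568.85; Meridian Precinct 915.30; Lakeview Borough 918.42.
Held at cap: Ashcroft Zone ($450); residual $3,850 reallocated over remaining assessed value 2,636,648.
Held at cap: Meridian Precinct ($1,000); residual $2,850 reallocated over remaining assessed value 1,931,265.
Remaining shares: North District 1,158.56 → $1,150; Harbor Ward 646.94 → $650; Lakeview Borough 1,044.50 → $1,050.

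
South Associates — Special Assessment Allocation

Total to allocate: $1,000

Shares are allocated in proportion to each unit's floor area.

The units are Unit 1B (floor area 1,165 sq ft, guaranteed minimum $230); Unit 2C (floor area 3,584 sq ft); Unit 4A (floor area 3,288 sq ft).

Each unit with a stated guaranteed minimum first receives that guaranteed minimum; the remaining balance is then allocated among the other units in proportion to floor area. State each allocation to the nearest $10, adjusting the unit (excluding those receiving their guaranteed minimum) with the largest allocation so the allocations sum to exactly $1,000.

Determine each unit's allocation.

Guaranteed amounts: Unit 1B $230. Balance $770.
Balance split over remaining floor area 6,872: Unit 2C 401.58 → $400; Unit 4A 368.42 → $370.

Unit 1B: $230; Unit 2C: $400; Unit 4A: $370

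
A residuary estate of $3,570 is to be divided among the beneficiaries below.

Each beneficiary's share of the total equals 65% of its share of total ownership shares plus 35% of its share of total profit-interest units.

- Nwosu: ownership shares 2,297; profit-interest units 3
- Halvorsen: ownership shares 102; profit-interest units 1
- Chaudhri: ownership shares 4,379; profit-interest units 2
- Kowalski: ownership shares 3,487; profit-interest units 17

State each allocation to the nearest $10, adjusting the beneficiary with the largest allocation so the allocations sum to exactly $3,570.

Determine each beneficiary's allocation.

Nwosu: $680; Halvorsen: $80; Chaudhri: $1,100; Kowalski: $1,710

Ownership shares total 10,265; profit-interest units total 23.
Blended shares (65% ownership shares + 35% profit-interest units): Nwosu 0.1911; Halvorsen 0.0217; Chaudhri 0.3077; Kowalski 0.4795.
Pro-rata amounts: Nwosu 682.24; Halvorsen 77.38; Chaudhri 1,098.57; Kowalski 1,711.81.
After rounding ($10): Nwosu $680; Halvorsen $80; Chaudhri $1,100; Kowalski $1,710. Sum = $3,570.
Sum already equals the total — no adjustment.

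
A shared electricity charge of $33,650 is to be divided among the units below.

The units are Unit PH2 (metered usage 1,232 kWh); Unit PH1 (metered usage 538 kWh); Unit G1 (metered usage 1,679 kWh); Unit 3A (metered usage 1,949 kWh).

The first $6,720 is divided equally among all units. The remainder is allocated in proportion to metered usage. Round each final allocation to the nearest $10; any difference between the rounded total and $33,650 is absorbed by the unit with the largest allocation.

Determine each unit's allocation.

Equal tier: $6,720 ÷ 4 = $1,680 apiece.
Remainder $26,930 by metered usage (total 5,398): Unit PH2 6,146.31 → $6,150; Unit PH1 2,684.02 → $2,680; Unit G1 8,376.34 → $8,380; Unit 3A 9,723.34 → $9,720.
Totals: Unit PH2 $1,680 + $6,150 = $7,830; Unit PH1 $1,680 + $2,680 = $4,360; Unit G1 $1,680 + $8,380 = $10,060; Unit 3A $1,680 + $9,720 = $11,400.

Unit PH2: $7,830 | Unit PH1: $4,360 | Unit G1: $10,060 | Unit 3A: $11,400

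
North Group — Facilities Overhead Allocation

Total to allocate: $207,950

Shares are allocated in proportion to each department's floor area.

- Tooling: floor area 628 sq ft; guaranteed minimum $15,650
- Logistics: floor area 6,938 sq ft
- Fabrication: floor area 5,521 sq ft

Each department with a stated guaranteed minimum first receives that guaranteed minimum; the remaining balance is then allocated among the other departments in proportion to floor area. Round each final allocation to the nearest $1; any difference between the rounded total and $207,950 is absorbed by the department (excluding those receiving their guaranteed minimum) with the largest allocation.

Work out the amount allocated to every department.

Tooling: $15,650 · Logistics: $107,085 · Fabrication: $85,215

Fund the minimums — Tooling $15,650. Remaining pool $192,300.
Remaining pool split over remaining floor area 12,459: Logistics 107,085.43 → $107,085; Fabrication 85,214.57 → $85,215.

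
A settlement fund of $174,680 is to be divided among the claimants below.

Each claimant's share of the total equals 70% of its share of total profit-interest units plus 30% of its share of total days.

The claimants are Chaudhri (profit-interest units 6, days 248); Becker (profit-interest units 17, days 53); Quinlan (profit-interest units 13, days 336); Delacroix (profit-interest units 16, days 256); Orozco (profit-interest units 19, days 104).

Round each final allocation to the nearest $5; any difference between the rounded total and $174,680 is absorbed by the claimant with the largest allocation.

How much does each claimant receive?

Chaudhri: $23,370; Becker: $32,065; Quinlan: $40,050; Delacroix: $41,005; Orozco: $38,190

Profit-interest units total 71; days total 997.
Blended shares (70% profit-interest units + 30% days): Chaudhri 0.1338; Becker 0.1836; Quinlan 0.2293; Delacroix 0.2348; Orozco 0.2186.
Pro-rata amounts: Chaudhri 23,368.48; Becker 32,063.12; Quinlan 40,049.29; Delacroix 41,010.95; Orozco 38,188.16.
After rounding ($5): Chaudhri $23,370; Becker $32,065; Quinlan $40,050; Delacroix $41,010; Orozco $38,190. Sum = $174,685.
Difference $174,680 − $174,685 = −$5 applied to largest allocation (Delacroix): Delacroix becomes $41,005.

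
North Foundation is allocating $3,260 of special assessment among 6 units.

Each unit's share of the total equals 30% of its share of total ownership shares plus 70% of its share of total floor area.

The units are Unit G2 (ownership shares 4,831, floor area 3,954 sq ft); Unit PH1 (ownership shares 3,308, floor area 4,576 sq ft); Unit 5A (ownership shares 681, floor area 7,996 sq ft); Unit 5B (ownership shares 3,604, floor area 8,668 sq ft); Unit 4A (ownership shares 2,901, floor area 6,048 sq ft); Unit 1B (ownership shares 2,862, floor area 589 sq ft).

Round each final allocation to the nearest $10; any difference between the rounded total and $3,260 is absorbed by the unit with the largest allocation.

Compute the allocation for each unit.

Totals — ownership shares 18,187, floor area 31,831.
Composite weights (30% ownership shares + 70% floor area): Unit G2 0.1666; Unit PH1 0.1552; Unit 5A 0.1871; Unit 5B 0.2501; Unit 4A 0.1809; Unit 1B 0.0602.
Pro-rata amounts: Unit G2 543.25; Unit PH1 505.95; Unit 5A 609.86; Unit 5B 815.22; Unit 4A 589.59; Unit 1B 196.13.
Rounded to nearest $10: Unit G2 $540; Unit PH1 $510; Unit 5A $610; Unit 5B $820; Unit 4A $590; Unit 1B $200. Sum = $3,270.
Difference $3,260 − $3,270 = −$10 applied to largest allocation (Unit 5B): Unit 5B becomes $810.

Unit G2: $540; Unit PH1: $510; Unit 5A: $610; Unit 5B: $810; Unit 4A: $590; Unit 1B: $200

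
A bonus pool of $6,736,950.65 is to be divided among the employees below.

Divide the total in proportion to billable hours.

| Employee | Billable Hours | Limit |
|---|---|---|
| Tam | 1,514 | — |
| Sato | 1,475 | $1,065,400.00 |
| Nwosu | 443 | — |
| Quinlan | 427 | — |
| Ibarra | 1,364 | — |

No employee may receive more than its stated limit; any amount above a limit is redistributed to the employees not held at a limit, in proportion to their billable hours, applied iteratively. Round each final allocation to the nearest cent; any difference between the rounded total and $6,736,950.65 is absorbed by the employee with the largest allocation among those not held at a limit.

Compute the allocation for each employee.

Tam: $2,291,015.92 · Sato: $1,065,400.00 · Nwosu: $670,356.71 · Quinlan: $646,145.18 · Ibarra: $2,064,032.84

Sum of billable hours: 5,223.
Proportional shares (ignoring caps): Tam 1,952,851.4808; Sato 1,902,546.8521; Nwosu 571,408.9868; Quinlan 550,771.1904; Ibarra 1,759,372.1399.
Cap binds for Sato ($1,065,400.00); remaining pool $5,671,550.65 reallocated over remaining billable hours 3,748.
Redistributed shares: Tam 2,291,015.9243 → $2,291,015.92; Nwosu 670,356.7070 → $670,356.71; Quinlan 646,145.1781 → $646,145.18; Ibarra 2,064,032.8406 → $2,064,032.84.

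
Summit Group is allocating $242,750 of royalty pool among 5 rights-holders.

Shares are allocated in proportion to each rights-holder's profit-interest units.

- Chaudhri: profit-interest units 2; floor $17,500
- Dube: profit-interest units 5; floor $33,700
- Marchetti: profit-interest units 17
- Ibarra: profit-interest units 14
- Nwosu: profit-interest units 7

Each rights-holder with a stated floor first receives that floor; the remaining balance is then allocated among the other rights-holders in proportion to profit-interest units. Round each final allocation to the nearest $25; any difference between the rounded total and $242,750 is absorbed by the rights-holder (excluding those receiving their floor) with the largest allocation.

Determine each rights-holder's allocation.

Minimums first: Chaudhri $17,500; Dube $33,700. Balance $191,550.
Balance split over remaining profit-interest units 38: Marchetti 85,693.42 → $85,700; Ibarra 70,571.05 → $70,575; Nwosu 35,285.53 → $35,275.

Chaudhri: $17,500; Dube: $33,700; Marchetti: $85,700; Ibarra: $70,575; Nwosu: $35,275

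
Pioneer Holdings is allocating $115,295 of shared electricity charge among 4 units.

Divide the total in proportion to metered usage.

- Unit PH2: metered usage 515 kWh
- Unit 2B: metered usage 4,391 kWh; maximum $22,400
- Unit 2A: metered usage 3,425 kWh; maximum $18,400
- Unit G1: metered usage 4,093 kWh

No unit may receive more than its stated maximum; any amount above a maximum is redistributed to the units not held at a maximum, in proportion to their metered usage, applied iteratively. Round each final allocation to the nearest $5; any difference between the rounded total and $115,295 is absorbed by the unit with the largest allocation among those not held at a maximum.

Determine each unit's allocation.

Sum of metered usage: 12,424.
Pro-rata shares before constraints: Unit PH2 4,779.21; Unit 2B 40,748.58; Unit 2A 31,784.08; Unit G1 37,983.13.
Capped: Unit 2B ($22,400), Unit 2A ($18,400); residual $74,495 reallocated over remaining metered usage 4,608.
Redistributed shares: Unit PH2 8,325.72 → $8,325; Unit G1 66,169.28 → $66,170.

Unit PH2: $8,325 · Unit 2B: $22,400 · Unit 2A: $18,400 · Unit G1: $66,170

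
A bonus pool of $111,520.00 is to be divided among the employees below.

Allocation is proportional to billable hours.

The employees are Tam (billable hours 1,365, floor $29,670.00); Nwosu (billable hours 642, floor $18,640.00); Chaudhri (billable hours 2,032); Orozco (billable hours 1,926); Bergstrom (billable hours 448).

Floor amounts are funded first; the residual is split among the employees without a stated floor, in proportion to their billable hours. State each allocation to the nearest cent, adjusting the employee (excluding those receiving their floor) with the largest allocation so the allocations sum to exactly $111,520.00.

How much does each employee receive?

Fund the minimums — Tam $29,670.00; Nwosu $18,640.00. Balance $63,210.00.
Balance split over remaining billable hours 4,406: Chaudhri 29,151.7749 → $29,151.77; Orozco 27,631.0622 → $27,631.06; Bergstrom 6,427.1630 → $6,427.16.
Rounding difference +$0.01 applied to Chaudhri → $29,151.78.

Tam: $29,670.00 | Nwosu: $18,640.00 | Chaudhri: $29,151.78 | Orozco: $27,631.06 | Bergstrom: $6,427.16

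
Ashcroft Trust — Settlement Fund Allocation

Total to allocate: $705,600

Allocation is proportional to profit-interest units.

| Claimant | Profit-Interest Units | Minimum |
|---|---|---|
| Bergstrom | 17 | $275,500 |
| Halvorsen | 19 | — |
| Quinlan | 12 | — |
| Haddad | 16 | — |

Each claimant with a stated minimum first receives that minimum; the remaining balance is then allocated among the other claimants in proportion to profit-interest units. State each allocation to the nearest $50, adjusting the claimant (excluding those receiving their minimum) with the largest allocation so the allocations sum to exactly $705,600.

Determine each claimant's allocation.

Guaranteed amounts: Bergstrom $275,500. Remaining pool $430,100.
Remaining pool split over remaining profit-interest units 47: Halvorsen 173,870.21 → $173,850; Quinlan 109,812.77 → $109,800; Haddad 146,417.02 → $146,400.
Rounding difference +$50 applied to Halvorsen → $173,900.

Bergstrom: $275,500 · Halvorsen: $173,900 · Quinlan: $109,800 · Haddad: $146,400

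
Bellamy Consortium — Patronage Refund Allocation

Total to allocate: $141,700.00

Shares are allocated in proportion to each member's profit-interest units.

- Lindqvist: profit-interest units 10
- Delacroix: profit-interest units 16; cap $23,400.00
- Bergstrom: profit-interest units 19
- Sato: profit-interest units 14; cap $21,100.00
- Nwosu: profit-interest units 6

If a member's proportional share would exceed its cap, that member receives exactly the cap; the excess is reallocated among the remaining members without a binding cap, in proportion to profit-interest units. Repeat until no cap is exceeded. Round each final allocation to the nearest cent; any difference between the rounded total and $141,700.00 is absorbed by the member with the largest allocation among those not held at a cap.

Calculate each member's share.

Lindqvist: $27,771.43 | Delacroix: $23,400.00 | Bergstrom: $52,765.71 | Sato: $21,100.00 | Nwosu: $16,662.86

Profit-interest units total: 65.
Pro-rata shares before constraints: Lindqvist 21,800.0000; Delacroix 34,880.0000; Bergstrom 41,420.0000; Sato 30,520.0000; Nwosu 13,080.0000.
Held at cap: Delacroix ($23,400.00), Sato ($21,100.00); residual $97,200.00 reallocated over remaining profit-interest units 35.
Redistributed shares: Lindqvist 27,771.4286 → $27,771.43; Bergstrom 52,765.7143 → $52,765.71; Nwosu 16,662.8571 → $16,662.86.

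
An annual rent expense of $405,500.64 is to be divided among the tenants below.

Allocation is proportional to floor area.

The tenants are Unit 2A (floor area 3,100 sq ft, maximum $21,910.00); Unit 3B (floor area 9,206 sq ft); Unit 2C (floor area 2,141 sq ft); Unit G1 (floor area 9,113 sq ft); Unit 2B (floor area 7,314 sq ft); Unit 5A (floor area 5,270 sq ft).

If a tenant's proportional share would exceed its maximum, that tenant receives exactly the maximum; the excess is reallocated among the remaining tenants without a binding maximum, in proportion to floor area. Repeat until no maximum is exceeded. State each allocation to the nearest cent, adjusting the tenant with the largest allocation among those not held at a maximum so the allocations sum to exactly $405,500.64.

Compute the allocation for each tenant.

Unit 2A: $21,910.00 | Unit 3B: $106,867.67 | Unit 2C: $24,853.76 | Unit G1: $105,788.09 | Unit 2B: $84,904.43 | Unit 5A: $61,176.69

Floor area total: 36,144.
Unconstrained shares: Unit 2A 34,778.9947; Unit 3B 103,282.3952; Unit 2C 24,019.9444; Unit G1 102,239.0254; Unit 2B 82,055.9894; Unit 5A 59,124.2910.
Capped: Unit 2A ($21,910.00); balance $383,590.64 reallocated over remaining floor area 33,044.
Redistributed shares: Unit 3B 106,867.6744 → $106,867.67; Unit 2C 24,853.7574 → $24,853.76; Unit G1 105,788.0857 → $105,788.09; Unit 2B 84,904.4287 → $84,904.43; Unit 5A 61,176.6939 → $61,176.69.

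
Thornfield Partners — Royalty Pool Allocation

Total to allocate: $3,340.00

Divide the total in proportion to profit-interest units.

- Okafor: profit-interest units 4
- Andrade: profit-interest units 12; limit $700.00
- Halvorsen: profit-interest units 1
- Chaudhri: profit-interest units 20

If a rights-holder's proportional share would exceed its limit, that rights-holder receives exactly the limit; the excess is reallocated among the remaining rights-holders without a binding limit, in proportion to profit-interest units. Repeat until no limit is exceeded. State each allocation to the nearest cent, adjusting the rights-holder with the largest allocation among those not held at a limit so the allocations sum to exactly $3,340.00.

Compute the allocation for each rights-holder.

Sum of profit-interest units: 37.
Pro-rata shares before constraints: Okafor 361.0811; Andrade 1,083.2432; Halvorsen 90.2703; Chaudhri 1,805.4054.
Cap binds for Andrade ($700.00); residual $2,640.00 reallocated over remaining profit-interest units 25.
Remaining shares: Okafor 422.4000 → $422.40; Halvorsen 105.6000 → $105.60; Chaudhri 2,112.0000 → $2,112.00.

Okafor: $422.40; Andrade: $700.00; Halvorsen: $105.60; Chaudhri: $2,112.00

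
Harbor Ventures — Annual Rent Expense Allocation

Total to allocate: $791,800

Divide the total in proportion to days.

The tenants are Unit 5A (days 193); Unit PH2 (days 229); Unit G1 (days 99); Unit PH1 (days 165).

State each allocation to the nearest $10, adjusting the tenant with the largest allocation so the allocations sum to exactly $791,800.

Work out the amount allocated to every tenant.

Combined days = 686.
Raw shares: Unit 5A 193/686 × $791,800 = 222,765.89; Unit PH2 229/686 × $791,800 = 264,318.08; Unit G1 99/686 × $791,800 = 114,268.51; Unit PH1 165/686 × $791,800 = 190,447.52.
After rounding ($10): Unit 5A $222,770; Unit PH2 $264,320; Unit G1 $114,270; Unit PH1 $190,450. Sum = $791,810.
Difference $791,800 − $791,810 = −$10 applied to largest allocation (Unit PH2): Unit PH2 becomes $264,310.

Unit 5A: $222,770 | Unit PH2: $264,310 | Unit G1: $114,270 | Unit PH1: $190,450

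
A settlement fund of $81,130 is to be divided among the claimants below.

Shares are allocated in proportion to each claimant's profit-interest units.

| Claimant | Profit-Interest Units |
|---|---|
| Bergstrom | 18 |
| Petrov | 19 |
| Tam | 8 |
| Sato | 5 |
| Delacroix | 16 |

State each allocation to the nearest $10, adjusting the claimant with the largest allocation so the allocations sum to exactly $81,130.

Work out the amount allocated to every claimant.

Profit-interest units total: 66.
Unrounded shares: Bergstrom 18/66 × $81,130 = 22,126.36; Petrov 19/66 × $81,130 = 23,355.61; Tam 8/66 × $81,130 = 9,833.94; Sato 5/66 × $81,130 = 6,146.21; Delacroix 16/66 × $81,130 = 19,667.88.
After rounding ($10): Bergstrom $22,130; Petrov $23,360; Tam $9,830; Sato $6,150; Delacroix $19,670. Sum = $81,140.
Difference $81,130 − $81,140 = −$10 applied to largest allocation (Petrov): Petrov becomes $23,350.

Bergstrom: $22,130 · Petrov: $23,350 · Tam: $9,830 · Sato: $6,150 · Delacroix: $19,670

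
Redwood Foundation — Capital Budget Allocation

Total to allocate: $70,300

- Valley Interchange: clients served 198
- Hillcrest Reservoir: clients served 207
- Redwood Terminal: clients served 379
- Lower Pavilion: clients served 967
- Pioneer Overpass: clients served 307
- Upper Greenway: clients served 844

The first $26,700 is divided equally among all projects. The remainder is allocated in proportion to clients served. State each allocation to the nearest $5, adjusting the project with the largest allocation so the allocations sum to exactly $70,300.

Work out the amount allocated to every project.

Equal tier: $26,700 ÷ 6 = $4,450 apiece.
Remainder $43,600 by clients served (total 2,902): Valley Interchange 2,974.78 → $2,975; Hillcrest Reservoir 3,109.99 → $3,110; Redwood Terminal 5,694.14 → $5,695; Lower Pavilion 14,528.33 → $14,530; Pioneer Overpass 4,612.41 → $4,610; Upper Greenway 12,680.36 → $12,680.
Totals: Valley Interchange $4,450 + $2,975 = $7,425; Hillcrest Reservoir $4,450 + $3,110 = $7,560; Redwood Terminal $4,450 + $5,695 = $10,145; Lower Pavilion $4,450 + $14,530 = $18,980; Pioneer Overpass $4,450 + $4,610 = $9,060; Upper Greenway $4,450 + $12,680 = $17,130.

Valley Interchange: $7,425 · Hillcrest Reservoir: $7,560 · Redwood Terminal: $10,145 · Lower Pavilion: $18,980 · Pioneer Overpass: $9,060 · Upper Greenway: $17,130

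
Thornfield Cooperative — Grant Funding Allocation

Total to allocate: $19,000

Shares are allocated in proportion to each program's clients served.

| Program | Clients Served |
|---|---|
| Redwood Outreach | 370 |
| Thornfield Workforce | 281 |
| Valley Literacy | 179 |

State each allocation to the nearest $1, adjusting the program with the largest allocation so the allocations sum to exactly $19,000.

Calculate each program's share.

Redwood Outreach: $8,469; Thornfield Workforce: $6,433; Valley Literacy: $4,098

Clients served total: 830.
Raw shares: Redwood Outreach 370/830 × $19,000 = 8,469.88; Thornfield Workforce 281/830 × $19,000 = 6,432.53; Valley Literacy 179/830 × $19,000 = 4,097.59.
At nearest $1: Redwood Outreach $8,470; Thornfield Workforce $6,433; Valley Literacy $4,098. Sum = $19,001.
Difference $19,000 − $19,001 = −$1 applied to largest allocation (Redwood Outreach): Redwood Outreach becomes $8,469.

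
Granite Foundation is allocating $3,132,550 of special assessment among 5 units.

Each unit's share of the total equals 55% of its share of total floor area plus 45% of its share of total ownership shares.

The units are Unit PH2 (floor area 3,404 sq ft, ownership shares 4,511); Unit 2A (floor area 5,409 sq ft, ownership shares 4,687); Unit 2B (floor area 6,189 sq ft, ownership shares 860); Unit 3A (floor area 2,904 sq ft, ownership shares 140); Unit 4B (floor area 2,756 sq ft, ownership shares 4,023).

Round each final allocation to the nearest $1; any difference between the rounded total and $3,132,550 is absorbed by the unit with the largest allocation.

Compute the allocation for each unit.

Floor area total 20,662; ownership shares total 14,221.
Blended shares (55% floor area + 45% ownership shares): Unit PH2 0.2334; Unit 2A 0.2923; Unit 2B 0.1920; Unit 3A 0.0817; Unit 4B 0.2007.
Proportional shares: Unit PH2 730,992.79; Unit 2A 915,625.76; Unit 2B 601,317.20; Unit 3A 256,027.68; Unit 4B 628,586.57.
At nearest $1: Unit PH2 $730,993; Unit 2A $915,626; Unit 2B $601,317; Unit 3A $256,028; Unit 4B $628,587. Sum = $3,132,551.
Difference $3,132,550 − $3,132,551 = −$1 applied to largest allocation (Unit 2A): Unit 2A becomes $915,625.

Unit PH2: $730,993 · Unit 2A: $915,625 · Unit 2B: $601,317 · Unit 3A: $256,028 · Unit 4B: $628,587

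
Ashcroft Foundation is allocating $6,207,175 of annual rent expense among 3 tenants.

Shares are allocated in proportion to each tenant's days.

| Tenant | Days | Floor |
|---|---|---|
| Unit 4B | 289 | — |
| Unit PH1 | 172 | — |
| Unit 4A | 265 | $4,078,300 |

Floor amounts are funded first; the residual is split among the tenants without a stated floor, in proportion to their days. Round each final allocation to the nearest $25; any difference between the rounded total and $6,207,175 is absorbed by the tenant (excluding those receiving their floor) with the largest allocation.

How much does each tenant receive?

Minimums first: Unit 4A $4,078,300. Balance $2,128,875.
Balance split over remaining days 461: Unit 4B 1,334,587.58 → $1,334,600; Unit PH1 794,287.42 → $794,275.

Unit 4B: $1,334,600 | Unit PH1: $794,275 | Unit 4A: $4,078,300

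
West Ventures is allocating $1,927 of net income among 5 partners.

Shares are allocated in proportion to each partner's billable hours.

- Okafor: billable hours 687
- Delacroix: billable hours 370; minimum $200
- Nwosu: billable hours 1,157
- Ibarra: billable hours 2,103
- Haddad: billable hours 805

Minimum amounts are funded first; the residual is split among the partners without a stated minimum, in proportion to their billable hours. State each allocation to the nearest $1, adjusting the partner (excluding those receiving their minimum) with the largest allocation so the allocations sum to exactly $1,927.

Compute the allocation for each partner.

Okafor: $250 | Delacroix: $200 | Nwosu: $420 | Ibarra: $764 | Haddad: $293

Guaranteed amounts: Delacroix $200. Balance $1,727.
Balance split over remaining billable hours 4,752: Okafor 249.67 → $250; Nwosu 420.48 → $420; Ibarra 764.28 → $764; Haddad 292.56 → $293.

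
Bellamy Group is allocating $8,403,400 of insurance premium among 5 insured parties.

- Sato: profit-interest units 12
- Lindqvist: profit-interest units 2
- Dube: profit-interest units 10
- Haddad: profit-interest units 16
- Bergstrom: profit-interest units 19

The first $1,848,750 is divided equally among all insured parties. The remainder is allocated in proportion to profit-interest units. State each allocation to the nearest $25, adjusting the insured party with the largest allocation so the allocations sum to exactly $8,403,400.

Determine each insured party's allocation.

Sato: $1,702,900 · Lindqvist: $591,950 · Dube: $1,480,700 · Haddad: $2,147,275 · Bergstrom: $2,480,575

$1,848,750 shared equally gives $369,750 per insured party.
Remainder $6,554,650 by profit-interest units (total 59): Sato 1,333,149.15 → $1,333,150; Lindqvist 222,191.53 → $222,200; Dube 1,110,957.63 → $1,110,950; Haddad 1,777,532.20 → $1,777,525; Bergstrom 2,110,819.49 → $2,110,825.
Totals: Sato $369,750 + $1,333,150 = $1,702,900; Lindqvist $369,750 + $222,200 = $591,950; Dube $369,750 + $1,110,950 = $1,480,700; Haddad $369,750 + $1,777,525 = $2,147,275; Bergstrom $369,750 + $2,110,825 = $2,480,575.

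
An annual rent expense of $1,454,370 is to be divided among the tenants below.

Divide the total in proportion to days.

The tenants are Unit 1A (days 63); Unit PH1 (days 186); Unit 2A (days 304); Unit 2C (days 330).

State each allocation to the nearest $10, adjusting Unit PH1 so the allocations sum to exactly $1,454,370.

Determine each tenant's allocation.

Unit 1A: $103,770 · Unit PH1: $306,350 · Unit 2A: $500,710 · Unit 2C: $543,540

Total days = 883.
Proportional shares: Unit 1A 63/883 × $1,454,370 = 103,765.92; Unit PH1 186/883 × $1,454,370 = 306,356.53; Unit 2A 304/883 × $1,454,370 = 500,711.76; Unit 2C 330/883 × $1,454,370 = 543,535.79.
At nearest $10: Unit 1A $103,770; Unit PH1 $306,360; Unit 2A $500,710; Unit 2C $543,540. Sum = $1,454,380.
Difference $1,454,370 − $1,454,380 = −$10 applied to Unit PH1: Unit PH1 becomes $306,350.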